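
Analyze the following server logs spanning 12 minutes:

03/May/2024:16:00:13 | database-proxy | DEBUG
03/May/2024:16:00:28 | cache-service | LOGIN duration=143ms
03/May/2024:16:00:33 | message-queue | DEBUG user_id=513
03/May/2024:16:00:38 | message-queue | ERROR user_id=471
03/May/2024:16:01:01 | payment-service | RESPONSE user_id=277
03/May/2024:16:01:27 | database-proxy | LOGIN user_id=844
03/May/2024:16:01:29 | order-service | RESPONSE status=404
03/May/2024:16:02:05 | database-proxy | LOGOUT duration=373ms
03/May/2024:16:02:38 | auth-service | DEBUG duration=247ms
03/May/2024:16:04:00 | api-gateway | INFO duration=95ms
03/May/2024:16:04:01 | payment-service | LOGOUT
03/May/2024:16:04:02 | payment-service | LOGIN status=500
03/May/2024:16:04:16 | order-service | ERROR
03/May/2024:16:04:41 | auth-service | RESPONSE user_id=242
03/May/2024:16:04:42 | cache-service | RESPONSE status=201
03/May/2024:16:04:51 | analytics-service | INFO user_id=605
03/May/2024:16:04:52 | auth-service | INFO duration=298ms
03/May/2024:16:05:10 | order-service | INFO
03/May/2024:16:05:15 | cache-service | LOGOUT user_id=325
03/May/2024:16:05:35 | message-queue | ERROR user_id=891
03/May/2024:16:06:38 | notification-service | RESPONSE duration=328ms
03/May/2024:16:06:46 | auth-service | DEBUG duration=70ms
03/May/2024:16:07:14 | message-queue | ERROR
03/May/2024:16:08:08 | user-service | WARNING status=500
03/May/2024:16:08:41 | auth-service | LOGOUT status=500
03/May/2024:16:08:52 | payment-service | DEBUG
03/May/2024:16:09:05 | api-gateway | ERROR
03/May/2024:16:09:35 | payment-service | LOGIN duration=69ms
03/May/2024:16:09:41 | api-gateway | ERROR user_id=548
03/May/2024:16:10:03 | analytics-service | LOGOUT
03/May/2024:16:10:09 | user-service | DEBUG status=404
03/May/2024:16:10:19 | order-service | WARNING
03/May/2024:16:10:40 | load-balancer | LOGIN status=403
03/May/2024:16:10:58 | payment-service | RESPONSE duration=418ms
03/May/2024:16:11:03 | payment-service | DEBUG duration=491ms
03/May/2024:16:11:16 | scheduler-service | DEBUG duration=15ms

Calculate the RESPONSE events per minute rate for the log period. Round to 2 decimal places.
0.5

To calculate the rate:

1. Count total RESPONSE events: 6
2. Total time period: 12 minutes
3. Rate = 6 / 12 = 0.5 events per minute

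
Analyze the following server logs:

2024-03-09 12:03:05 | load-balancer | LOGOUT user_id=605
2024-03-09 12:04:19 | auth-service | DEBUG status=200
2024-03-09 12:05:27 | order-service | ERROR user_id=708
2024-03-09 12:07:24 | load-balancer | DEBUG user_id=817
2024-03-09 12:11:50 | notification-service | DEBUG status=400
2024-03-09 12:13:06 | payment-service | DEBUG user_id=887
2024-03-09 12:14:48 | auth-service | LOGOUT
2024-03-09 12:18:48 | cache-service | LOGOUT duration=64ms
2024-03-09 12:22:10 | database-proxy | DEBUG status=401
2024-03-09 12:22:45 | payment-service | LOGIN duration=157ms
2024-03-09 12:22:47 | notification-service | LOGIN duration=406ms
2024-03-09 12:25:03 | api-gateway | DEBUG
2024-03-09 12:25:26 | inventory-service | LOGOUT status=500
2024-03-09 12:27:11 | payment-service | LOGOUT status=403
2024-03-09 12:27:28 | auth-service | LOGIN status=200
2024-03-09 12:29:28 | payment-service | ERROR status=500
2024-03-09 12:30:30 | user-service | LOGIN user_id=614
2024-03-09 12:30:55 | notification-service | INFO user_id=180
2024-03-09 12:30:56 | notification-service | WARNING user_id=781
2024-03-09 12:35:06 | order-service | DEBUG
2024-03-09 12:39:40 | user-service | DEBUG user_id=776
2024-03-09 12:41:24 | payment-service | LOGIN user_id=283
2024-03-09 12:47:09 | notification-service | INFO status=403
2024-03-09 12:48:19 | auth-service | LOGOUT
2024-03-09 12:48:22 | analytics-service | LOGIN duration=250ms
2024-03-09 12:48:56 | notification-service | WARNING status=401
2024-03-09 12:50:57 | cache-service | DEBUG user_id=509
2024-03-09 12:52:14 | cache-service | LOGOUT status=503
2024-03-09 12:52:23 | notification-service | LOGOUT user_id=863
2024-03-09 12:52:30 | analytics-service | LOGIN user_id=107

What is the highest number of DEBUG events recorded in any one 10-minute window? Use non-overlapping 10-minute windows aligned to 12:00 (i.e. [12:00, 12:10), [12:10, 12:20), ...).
2

To find the burst window:

1. Divide the log period into non-overlapping 10-minute windows starting at 12:00
2. Count DEBUG events in each window
3. Find the window with maximum count
4. Maximum events in a window: 2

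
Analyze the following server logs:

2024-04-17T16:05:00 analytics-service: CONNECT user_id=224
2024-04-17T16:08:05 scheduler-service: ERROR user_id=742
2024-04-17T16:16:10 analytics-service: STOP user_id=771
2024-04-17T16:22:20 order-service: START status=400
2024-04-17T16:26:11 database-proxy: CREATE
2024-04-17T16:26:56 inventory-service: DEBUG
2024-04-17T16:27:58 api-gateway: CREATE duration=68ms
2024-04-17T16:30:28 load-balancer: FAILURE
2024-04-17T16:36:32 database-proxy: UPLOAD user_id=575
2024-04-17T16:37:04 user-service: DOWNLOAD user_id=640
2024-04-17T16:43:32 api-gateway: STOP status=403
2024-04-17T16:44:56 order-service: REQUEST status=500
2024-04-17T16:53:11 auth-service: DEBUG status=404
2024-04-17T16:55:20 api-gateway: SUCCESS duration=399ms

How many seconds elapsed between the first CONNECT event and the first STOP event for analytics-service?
670

To find the time between events:

1. Locate the first CONNECT event for analytics-service: 2024-04-17T16:05:00
2. Locate the first STOP event for analytics-service: 2024-04-17T16:16:10
3. Calculate the difference: 2024-04-17T16:16:10 - 2024-04-17T16:05:00 = 670 seconds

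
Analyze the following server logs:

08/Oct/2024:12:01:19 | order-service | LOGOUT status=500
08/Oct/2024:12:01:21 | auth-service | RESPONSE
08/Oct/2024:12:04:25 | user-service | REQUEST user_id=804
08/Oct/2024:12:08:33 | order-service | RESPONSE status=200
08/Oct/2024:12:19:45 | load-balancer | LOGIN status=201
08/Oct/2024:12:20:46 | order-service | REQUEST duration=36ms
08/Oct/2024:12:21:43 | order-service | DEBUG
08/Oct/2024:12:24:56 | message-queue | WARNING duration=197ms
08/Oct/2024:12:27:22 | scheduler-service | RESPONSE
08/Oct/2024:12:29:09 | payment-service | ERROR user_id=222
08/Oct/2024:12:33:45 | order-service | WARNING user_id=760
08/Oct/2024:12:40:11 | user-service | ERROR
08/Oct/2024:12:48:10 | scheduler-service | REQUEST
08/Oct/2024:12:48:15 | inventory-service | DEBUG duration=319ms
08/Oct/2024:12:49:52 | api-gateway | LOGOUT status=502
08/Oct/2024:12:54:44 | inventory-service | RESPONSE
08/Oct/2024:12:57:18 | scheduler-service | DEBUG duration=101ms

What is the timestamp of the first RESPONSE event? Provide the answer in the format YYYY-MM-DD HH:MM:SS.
2024-10-08 12:01:21

To find the first event:

1. Filter for all RESPONSE events
2. Sort by timestamp
3. Select the first one
4. Timestamp: 2024-10-08 12:01:21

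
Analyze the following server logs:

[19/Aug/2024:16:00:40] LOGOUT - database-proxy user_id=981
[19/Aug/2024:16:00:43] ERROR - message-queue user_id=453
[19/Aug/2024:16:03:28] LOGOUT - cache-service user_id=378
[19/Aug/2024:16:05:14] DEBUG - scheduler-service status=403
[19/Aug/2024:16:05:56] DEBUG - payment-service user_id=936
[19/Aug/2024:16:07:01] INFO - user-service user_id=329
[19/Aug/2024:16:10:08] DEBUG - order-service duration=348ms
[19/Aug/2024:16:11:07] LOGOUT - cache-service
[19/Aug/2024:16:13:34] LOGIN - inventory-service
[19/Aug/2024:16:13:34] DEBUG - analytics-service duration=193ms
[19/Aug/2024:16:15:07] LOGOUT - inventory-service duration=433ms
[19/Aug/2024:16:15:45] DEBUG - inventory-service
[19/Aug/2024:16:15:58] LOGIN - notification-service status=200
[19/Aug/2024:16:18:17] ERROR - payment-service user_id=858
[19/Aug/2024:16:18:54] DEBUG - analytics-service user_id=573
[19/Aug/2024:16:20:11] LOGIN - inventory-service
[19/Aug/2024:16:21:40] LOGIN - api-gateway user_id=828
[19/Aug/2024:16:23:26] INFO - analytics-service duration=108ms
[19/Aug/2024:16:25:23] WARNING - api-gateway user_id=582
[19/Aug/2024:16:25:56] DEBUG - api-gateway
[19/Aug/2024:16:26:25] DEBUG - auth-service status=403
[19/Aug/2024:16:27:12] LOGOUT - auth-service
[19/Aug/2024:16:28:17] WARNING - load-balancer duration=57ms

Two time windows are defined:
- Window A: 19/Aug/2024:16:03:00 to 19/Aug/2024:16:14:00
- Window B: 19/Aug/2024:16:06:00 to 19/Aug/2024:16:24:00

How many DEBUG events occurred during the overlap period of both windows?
2

To find overlap events:

1. Window A: 19/Aug/2024:16:03:00 to 19/Aug/2024:16:14:00
2. Window B: 19/Aug/2024:16:06:00 to 19/Aug/2024:16:24:00
3. Overlap period: 19/Aug/2024:16:06:00 to 19/Aug/2024:16:14:00
4. Count DEBUG events in overlap: 2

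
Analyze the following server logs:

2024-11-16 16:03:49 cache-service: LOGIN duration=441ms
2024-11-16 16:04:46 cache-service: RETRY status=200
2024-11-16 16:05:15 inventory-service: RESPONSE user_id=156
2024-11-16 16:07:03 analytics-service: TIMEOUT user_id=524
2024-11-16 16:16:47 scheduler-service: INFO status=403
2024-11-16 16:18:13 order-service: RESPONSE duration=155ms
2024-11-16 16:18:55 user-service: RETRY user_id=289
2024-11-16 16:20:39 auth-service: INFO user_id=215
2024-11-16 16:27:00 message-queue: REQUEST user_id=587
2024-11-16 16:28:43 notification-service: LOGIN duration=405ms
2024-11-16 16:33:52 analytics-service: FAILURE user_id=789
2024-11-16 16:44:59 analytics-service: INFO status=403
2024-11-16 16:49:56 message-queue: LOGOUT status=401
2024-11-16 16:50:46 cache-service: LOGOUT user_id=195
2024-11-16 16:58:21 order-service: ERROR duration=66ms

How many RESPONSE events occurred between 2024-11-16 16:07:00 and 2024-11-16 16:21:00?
1

To count events in the time window:

1. Window boundaries: 2024-11-16 16:07:00 to 2024-11-16 16:21:00
2. Filter for RESPONSE events within this window
3. Count matching events: 1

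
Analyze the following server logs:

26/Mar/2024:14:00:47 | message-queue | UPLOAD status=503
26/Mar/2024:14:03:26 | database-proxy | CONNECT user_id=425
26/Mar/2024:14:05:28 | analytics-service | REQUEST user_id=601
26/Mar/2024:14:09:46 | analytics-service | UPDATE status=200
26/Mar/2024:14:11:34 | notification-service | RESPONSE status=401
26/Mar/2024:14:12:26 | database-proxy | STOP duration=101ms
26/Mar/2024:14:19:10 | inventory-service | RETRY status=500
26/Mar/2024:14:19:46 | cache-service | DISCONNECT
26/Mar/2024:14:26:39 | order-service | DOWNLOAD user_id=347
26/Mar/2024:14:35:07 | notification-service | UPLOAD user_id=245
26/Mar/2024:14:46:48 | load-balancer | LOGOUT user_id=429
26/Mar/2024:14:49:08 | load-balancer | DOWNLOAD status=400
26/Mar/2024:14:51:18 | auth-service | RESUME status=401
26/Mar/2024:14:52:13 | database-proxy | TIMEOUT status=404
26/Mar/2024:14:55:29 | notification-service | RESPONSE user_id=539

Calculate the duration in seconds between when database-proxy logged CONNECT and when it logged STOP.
540

To find the time between events:

1. Locate the first CONNECT event for database-proxy: 26/Mar/2024:14:03:26
2. Locate the first STOP event for database-proxy: 26/Mar/2024:14:12:26
3. Calculate the difference: 26/Mar/2024:14:12:26 - 26/Mar/2024:14:03:26 = 540 seconds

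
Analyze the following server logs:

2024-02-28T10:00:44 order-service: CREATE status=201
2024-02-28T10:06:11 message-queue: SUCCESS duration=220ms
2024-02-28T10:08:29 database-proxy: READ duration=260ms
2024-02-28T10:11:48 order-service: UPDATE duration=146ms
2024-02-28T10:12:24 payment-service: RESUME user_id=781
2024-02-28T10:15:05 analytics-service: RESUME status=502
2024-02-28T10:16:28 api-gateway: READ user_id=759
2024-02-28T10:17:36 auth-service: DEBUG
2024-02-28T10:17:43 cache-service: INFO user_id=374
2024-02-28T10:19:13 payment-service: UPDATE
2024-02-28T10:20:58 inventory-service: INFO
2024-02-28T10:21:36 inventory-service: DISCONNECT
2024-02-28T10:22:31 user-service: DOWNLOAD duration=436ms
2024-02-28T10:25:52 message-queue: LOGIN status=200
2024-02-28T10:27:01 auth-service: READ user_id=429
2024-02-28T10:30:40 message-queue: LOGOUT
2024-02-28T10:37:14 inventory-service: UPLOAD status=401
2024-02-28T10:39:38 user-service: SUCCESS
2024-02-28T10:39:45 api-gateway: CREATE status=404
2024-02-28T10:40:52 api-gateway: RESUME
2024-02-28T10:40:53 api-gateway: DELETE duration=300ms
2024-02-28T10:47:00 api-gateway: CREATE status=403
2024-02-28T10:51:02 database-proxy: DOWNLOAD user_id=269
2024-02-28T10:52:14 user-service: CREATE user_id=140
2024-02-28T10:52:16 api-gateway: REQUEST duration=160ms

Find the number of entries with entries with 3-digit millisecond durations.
6

To find matching entries:

1. Pattern to match: entries with 3-digit millisecond durations
2. Scan each log entry for the pattern
3. Count matches: 6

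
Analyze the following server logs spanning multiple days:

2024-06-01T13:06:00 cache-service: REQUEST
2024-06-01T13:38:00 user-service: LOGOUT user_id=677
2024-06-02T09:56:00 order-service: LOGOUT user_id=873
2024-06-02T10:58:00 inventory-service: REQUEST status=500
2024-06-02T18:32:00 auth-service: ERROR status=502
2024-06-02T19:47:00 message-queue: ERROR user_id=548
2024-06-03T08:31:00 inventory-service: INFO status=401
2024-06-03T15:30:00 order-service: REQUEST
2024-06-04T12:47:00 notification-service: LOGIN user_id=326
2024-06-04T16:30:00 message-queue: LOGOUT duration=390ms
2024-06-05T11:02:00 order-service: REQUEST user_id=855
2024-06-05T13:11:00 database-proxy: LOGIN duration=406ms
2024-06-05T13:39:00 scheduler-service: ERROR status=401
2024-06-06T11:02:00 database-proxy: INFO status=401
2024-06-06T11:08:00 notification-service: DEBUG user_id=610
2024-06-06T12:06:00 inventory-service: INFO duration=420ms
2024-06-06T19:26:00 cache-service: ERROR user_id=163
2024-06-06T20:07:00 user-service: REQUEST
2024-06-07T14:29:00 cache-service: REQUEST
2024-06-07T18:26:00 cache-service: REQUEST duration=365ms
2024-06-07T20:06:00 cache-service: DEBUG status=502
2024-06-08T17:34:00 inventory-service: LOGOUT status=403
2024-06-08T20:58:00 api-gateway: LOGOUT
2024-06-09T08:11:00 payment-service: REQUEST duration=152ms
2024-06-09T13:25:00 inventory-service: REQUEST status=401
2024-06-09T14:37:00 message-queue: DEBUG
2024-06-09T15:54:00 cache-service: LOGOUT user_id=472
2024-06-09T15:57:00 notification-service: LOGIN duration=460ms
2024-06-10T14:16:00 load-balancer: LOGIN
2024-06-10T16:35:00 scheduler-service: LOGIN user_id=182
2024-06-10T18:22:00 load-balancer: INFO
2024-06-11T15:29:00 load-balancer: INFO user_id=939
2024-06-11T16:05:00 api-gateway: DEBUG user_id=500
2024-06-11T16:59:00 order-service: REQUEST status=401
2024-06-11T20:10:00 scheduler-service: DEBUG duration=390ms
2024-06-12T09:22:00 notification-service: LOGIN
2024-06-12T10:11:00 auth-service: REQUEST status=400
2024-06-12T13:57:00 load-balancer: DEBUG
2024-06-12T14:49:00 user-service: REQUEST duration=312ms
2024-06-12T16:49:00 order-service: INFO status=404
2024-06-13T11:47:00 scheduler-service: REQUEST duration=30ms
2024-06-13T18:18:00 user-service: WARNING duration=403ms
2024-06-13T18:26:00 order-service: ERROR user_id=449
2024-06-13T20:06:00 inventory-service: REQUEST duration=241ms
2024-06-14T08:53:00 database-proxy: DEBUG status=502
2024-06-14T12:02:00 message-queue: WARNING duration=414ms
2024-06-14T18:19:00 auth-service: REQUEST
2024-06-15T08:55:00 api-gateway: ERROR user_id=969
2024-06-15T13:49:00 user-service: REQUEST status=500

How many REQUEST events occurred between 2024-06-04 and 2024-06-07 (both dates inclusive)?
4

To filter by date range:

1. Date range: 2024-06-04 through 2024-06-07, both dates inclusive
2. Filter for REQUEST events whose date falls in this range
3. Count matching events: 4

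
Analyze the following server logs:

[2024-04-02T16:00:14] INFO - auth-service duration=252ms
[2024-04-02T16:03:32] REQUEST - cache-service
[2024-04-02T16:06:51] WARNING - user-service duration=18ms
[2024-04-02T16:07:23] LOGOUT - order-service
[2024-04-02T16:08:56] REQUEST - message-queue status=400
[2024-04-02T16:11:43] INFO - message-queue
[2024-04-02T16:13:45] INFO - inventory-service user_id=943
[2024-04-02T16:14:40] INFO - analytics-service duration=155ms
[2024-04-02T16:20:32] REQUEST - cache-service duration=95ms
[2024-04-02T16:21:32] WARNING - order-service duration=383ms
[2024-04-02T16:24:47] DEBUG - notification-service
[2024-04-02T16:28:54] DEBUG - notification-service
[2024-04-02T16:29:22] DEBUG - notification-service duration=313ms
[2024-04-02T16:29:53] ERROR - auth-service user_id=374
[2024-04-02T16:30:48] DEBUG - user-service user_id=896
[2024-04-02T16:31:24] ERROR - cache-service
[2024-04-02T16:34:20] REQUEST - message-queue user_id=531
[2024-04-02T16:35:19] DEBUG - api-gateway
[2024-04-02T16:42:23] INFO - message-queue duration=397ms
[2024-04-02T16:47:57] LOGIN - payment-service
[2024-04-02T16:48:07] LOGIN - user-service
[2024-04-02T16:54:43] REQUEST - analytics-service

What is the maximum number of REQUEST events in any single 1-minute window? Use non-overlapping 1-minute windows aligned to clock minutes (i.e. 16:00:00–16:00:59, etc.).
1

To find the burst window:

1. Divide the log period into non-overlapping 1-minute windows starting at 16:00
2. Count REQUEST events in each window
3. Find the window with maximum count
4. Maximum events in a window: 1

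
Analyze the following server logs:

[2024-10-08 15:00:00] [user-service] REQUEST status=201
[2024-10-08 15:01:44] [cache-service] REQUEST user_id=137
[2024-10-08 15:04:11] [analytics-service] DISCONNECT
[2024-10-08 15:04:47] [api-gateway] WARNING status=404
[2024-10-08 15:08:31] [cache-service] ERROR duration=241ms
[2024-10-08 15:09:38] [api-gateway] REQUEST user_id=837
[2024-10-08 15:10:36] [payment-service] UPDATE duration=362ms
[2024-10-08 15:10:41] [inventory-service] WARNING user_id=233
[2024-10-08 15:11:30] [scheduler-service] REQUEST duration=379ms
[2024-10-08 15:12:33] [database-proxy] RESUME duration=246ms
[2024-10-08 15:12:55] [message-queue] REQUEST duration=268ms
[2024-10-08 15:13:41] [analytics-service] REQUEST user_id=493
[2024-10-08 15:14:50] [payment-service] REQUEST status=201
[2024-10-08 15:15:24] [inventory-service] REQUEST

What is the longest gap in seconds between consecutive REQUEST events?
474

To find the longest gap:

1. Extract all REQUEST events in chronological order
2. Calculate time differences between consecutive events
3. Find the maximum difference
4. Longest gap: 474 seconds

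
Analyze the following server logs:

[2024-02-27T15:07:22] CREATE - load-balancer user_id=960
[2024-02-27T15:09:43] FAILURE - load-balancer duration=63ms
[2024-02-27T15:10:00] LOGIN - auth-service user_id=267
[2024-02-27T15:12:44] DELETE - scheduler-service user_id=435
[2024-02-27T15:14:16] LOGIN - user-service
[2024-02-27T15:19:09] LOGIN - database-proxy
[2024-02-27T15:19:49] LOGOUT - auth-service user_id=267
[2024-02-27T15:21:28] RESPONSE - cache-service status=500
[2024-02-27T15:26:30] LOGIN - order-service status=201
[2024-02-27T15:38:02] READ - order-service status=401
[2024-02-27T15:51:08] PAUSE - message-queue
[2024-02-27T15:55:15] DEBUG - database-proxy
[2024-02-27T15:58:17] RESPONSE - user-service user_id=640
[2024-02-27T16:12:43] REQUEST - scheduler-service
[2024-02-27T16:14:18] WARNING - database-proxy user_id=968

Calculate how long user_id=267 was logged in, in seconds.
589

To calculate session duration:

1. Find LOGIN event for user_id=267: 2024-02-27T15:10:00
2. Find LOGOUT event for user_id=267: 2024-02-27T15:19:49
3. Session duration: 2024-02-27T15:19:49 - 2024-02-27T15:10:00 = 589 seconds (9 minutes)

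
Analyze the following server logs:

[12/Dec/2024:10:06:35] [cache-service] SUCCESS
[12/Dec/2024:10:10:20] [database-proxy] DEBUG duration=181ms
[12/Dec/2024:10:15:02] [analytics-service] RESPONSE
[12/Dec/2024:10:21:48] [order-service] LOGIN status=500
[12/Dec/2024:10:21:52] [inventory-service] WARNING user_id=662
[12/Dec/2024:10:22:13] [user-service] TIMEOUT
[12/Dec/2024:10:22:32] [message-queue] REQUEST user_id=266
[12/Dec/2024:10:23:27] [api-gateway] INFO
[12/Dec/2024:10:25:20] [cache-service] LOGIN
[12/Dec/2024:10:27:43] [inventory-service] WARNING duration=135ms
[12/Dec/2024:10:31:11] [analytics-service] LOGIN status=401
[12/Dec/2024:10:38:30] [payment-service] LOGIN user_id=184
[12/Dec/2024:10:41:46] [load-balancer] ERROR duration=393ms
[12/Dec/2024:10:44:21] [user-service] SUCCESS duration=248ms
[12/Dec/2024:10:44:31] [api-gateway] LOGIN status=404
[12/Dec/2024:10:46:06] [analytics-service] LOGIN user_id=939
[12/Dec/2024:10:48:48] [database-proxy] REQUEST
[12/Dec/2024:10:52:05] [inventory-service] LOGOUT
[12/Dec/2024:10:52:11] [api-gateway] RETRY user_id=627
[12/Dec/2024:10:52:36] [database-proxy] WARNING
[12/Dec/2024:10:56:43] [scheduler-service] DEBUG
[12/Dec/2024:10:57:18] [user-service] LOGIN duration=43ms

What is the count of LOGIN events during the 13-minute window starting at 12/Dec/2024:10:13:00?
2

To count events in the time window:

1. Window boundaries: 12/Dec/2024:10:13:00 to 12/Dec/2024:10:26:00
2. Filter for LOGIN events within this window
3. Count matching events: 2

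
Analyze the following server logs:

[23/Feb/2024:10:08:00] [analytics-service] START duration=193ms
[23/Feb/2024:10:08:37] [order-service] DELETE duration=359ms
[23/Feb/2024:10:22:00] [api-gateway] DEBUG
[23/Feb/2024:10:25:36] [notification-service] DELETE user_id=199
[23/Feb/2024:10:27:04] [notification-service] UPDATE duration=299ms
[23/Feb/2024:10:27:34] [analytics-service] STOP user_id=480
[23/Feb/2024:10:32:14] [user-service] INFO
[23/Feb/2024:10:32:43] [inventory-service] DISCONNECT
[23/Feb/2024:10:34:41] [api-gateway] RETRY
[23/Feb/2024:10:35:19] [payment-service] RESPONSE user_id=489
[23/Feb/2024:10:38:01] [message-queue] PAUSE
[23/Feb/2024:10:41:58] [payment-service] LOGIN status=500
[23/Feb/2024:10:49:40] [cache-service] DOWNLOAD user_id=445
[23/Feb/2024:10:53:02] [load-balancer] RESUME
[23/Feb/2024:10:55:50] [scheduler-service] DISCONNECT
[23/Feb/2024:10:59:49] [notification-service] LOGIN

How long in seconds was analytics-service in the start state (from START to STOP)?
1174

To calculate state duration:

1. Find START event for analytics-service: 23/Feb/2024:10:08:00
2. Find STOP event for analytics-service: 23/Feb/2024:10:27:34
3. Calculate duration: 23/Feb/2024:10:27:34 - 23/Feb/2024:10:08:00 = 1174 seconds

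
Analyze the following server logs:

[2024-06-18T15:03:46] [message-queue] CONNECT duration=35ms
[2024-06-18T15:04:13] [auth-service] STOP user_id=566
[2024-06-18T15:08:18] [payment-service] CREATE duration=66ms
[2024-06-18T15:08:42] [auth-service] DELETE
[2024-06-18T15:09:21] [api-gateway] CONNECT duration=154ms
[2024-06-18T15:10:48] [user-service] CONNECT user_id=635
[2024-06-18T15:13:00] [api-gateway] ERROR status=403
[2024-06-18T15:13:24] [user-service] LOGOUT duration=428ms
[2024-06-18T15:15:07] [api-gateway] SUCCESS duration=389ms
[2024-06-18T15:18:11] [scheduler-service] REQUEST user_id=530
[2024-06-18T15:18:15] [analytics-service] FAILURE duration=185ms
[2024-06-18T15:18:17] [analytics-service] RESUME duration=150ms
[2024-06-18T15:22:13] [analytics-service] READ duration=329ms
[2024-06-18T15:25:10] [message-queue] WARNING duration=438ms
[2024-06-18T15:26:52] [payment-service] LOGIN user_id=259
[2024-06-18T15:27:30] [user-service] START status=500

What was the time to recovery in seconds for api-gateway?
127

To calculate recovery time:

1. Find ERROR event for api-gateway: 2024-06-18T15:13:00
2. Find next SUCCESS event for api-gateway: 2024-06-18T15:15:07
3. Recovery time: 2024-06-18T15:15:07 - 2024-06-18T15:13:00 = 127 seconds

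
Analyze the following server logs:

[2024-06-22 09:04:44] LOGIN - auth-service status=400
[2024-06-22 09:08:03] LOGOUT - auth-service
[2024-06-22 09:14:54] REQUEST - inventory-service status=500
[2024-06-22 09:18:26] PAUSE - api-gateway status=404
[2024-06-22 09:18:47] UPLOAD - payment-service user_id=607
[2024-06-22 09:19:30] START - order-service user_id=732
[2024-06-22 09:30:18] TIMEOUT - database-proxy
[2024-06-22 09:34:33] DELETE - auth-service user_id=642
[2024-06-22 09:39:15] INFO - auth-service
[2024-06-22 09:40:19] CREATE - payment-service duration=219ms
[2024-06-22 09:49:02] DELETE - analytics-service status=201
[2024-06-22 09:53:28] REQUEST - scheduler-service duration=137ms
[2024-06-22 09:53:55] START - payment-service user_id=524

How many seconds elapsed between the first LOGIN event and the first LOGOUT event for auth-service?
199

To find the time between events:

1. Locate the first LOGIN event for auth-service: 2024-06-22 09:04:44
2. Locate the first LOGOUT event for auth-service: 2024-06-22 09:08:03
3. Calculate the difference: 2024-06-22 09:08:03 - 2024-06-22 09:04:44 = 199 seconds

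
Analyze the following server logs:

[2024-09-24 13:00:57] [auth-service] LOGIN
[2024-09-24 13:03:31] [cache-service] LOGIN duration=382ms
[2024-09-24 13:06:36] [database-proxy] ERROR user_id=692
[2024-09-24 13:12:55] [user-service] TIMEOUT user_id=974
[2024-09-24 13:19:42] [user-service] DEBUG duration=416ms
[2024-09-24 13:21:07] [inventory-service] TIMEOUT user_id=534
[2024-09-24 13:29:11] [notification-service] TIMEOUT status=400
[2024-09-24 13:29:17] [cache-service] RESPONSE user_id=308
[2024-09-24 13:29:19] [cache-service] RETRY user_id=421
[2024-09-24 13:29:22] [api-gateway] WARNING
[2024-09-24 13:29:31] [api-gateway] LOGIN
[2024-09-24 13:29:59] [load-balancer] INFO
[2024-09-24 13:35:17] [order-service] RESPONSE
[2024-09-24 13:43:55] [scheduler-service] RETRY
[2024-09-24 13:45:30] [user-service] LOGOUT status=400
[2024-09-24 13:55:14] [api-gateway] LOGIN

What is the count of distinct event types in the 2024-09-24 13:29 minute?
6

To count unique event types:

1. Filter events in the minute starting at 2024-09-24 13:29
2. Extract event types from matching entries
3. Count unique types: 6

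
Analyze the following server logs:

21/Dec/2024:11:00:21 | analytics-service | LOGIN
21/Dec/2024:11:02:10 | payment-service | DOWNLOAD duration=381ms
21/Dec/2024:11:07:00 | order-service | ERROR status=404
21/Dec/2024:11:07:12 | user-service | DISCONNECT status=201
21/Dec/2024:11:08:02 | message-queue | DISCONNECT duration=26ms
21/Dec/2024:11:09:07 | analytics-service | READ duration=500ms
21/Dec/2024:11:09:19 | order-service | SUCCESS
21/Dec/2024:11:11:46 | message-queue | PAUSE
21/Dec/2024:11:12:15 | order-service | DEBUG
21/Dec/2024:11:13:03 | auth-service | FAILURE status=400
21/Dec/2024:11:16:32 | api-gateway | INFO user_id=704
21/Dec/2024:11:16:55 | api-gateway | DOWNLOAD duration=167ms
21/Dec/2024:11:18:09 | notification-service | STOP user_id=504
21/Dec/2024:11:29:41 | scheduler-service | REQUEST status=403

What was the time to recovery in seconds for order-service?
139

To calculate recovery time:

1. Find ERROR event for order-service: 21/Dec/2024:11:07:00
2. Find next SUCCESS event for order-service: 21/Dec/2024:11:09:19
3. Recovery time: 21/Dec/2024:11:09:19 - 21/Dec/2024:11:07:00 = 139 seconds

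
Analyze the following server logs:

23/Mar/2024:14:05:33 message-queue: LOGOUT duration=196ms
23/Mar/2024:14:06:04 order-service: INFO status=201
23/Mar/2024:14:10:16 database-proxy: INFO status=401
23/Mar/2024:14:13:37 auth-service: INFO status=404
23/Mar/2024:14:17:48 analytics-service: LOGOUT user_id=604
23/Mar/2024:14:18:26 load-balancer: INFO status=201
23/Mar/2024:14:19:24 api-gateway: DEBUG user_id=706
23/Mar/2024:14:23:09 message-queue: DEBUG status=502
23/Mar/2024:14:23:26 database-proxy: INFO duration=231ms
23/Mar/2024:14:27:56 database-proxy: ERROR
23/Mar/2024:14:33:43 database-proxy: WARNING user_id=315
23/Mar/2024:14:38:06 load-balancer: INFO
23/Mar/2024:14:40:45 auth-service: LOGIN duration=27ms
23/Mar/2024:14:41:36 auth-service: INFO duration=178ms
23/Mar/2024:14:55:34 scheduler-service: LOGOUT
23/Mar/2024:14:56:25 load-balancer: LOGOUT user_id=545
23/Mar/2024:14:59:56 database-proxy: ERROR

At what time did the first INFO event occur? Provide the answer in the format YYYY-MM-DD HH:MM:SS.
2024-03-23 14:06:04

To find the first event:

1. Filter for all INFO events
2. Sort by timestamp
3. Select the first one
4. Timestamp: 2024-03-23 14:06:04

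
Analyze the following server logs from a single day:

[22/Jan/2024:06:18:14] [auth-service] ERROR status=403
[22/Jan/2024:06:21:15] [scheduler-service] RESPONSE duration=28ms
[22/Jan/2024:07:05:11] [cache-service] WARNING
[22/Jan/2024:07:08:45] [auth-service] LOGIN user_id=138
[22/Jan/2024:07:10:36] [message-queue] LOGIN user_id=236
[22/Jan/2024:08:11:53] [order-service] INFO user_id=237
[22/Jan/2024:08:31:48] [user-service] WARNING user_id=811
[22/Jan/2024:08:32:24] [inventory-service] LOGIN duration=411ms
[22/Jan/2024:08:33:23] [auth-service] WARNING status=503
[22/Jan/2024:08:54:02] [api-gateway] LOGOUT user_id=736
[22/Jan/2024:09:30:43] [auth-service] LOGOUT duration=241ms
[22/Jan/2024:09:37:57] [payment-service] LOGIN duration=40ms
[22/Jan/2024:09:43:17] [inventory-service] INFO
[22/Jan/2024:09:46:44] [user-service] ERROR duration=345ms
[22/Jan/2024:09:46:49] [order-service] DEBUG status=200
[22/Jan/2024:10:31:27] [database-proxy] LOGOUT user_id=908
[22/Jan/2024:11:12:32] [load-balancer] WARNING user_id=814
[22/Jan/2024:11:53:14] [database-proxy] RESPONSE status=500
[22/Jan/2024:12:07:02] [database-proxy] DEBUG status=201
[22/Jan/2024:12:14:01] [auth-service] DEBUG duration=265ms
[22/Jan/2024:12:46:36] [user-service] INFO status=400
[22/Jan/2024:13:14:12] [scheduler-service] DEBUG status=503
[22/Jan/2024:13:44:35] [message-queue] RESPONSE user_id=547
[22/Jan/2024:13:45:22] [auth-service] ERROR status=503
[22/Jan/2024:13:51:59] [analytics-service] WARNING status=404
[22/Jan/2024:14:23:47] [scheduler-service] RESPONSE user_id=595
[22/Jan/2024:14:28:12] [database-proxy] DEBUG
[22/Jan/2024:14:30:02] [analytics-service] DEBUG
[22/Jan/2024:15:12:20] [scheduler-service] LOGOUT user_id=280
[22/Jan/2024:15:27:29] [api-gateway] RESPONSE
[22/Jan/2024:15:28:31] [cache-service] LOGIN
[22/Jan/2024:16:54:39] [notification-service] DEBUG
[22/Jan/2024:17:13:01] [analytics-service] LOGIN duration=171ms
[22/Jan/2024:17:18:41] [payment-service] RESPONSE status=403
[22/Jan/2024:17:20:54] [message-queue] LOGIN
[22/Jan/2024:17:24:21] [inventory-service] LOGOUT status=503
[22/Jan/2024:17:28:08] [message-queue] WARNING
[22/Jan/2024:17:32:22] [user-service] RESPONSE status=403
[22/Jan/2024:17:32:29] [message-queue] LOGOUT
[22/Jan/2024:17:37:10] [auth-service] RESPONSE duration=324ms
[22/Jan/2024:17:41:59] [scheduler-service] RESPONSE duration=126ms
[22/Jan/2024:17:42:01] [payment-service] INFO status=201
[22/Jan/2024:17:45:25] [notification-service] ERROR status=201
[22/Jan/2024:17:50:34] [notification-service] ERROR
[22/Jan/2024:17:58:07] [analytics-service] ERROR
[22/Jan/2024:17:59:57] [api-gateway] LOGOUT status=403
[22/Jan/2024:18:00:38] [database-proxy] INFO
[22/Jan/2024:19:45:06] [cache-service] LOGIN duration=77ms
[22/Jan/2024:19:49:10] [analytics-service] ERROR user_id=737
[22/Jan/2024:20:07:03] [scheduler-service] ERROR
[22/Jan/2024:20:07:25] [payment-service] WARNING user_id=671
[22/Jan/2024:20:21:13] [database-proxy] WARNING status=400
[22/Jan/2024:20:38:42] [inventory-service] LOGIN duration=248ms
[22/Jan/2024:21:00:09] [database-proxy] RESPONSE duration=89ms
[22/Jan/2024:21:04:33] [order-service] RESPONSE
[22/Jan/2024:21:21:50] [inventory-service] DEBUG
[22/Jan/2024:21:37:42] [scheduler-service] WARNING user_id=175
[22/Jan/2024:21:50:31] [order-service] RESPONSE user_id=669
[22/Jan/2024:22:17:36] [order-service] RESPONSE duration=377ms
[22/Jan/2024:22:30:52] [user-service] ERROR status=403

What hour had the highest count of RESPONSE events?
17

To find the peak hour:

1. Group all RESPONSE events by hour
2. Count events in each hour
3. Find hour with maximum count
4. Peak hour: 17 (with 4 events)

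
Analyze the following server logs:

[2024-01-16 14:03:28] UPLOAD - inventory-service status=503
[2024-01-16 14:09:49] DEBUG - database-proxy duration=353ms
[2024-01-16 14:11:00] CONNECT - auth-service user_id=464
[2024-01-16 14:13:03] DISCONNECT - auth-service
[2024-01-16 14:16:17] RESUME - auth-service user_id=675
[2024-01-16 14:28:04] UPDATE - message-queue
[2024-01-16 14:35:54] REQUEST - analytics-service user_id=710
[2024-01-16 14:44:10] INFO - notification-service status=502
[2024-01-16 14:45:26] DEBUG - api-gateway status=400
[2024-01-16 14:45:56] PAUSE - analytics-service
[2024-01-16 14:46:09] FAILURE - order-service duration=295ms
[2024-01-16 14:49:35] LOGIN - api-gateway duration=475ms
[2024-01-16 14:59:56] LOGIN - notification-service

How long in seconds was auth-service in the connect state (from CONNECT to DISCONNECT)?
123

To calculate state duration:

1. Find CONNECT event for auth-service: 2024-01-16 14:11:00
2. Find DISCONNECT event for auth-service: 2024-01-16 14:13:03
3. Calculate duration: 2024-01-16 14:13:03 - 2024-01-16 14:11:00 = 123 seconds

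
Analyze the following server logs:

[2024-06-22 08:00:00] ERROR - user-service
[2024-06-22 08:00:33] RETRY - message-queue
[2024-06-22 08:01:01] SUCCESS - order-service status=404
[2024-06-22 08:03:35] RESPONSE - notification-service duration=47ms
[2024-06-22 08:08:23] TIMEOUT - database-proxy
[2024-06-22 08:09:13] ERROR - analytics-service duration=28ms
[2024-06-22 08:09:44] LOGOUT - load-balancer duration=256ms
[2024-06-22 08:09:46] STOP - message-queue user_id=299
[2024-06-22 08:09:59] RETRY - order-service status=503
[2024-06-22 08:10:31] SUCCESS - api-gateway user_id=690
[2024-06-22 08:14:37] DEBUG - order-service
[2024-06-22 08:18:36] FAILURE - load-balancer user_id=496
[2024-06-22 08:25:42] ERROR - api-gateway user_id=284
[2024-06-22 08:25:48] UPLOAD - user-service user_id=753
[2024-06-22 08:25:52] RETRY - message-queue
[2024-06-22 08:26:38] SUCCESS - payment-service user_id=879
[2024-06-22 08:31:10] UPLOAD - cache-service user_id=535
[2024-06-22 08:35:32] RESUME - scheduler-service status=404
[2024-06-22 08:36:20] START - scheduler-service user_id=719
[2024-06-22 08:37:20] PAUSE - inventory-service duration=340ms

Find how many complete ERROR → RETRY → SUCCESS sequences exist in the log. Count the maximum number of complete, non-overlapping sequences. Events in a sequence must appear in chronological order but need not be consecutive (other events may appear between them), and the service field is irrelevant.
3

To count sequences:

1. Look for pattern: ERROR → RETRY → SUCCESS
2. Greedily scan the log in chronological order, matching each sequence element in turn (ignoring service)
3. Each time the full pattern completes, increment the count and restart matching from the next event
4. Complete non-overlapping sequences found: 3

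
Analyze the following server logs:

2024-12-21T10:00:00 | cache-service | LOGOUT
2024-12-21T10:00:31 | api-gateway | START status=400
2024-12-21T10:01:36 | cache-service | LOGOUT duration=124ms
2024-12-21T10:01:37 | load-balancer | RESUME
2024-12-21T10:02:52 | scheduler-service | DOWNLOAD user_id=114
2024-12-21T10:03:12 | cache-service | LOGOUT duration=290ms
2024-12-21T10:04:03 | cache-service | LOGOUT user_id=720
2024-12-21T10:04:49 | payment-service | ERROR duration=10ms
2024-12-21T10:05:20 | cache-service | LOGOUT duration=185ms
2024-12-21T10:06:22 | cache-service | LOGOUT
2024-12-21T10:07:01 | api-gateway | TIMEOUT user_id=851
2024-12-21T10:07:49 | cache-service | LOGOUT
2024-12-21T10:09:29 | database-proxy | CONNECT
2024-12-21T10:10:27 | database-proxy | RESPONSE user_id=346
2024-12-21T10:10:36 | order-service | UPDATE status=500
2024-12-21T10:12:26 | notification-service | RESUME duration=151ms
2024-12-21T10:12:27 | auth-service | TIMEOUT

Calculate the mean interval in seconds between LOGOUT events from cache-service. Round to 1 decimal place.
78.2

To calculate average interval:

1. Find all LOGOUT events for cache-service in order
2. Calculate time gaps between consecutive events
3. Compute mean of gaps: 469 / 6 = 78.2 seconds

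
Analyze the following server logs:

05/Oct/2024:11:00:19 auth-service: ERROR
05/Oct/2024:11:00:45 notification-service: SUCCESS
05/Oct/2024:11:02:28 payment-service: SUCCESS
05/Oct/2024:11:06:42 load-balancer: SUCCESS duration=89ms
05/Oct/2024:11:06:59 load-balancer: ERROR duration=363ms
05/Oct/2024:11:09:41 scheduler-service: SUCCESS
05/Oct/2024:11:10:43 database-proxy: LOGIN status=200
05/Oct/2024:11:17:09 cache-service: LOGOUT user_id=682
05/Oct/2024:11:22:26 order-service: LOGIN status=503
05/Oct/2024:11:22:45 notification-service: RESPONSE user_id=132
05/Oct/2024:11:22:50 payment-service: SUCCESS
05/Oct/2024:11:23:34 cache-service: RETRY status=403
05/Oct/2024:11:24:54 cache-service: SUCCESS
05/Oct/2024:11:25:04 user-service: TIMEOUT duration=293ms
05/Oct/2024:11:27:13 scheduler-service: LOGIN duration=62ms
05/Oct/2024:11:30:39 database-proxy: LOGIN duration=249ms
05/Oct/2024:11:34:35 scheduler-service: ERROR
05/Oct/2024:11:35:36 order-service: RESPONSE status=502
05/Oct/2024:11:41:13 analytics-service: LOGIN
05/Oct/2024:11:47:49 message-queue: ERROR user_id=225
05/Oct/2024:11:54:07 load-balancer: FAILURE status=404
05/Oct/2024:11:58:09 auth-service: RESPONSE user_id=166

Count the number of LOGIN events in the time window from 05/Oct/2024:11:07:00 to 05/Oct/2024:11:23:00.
2

To count events in the time window:

1. Window boundaries: 05/Oct/2024:11:07:00 to 05/Oct/2024:11:23:00
2. Filter for LOGIN events within this window
3. Count matching events: 2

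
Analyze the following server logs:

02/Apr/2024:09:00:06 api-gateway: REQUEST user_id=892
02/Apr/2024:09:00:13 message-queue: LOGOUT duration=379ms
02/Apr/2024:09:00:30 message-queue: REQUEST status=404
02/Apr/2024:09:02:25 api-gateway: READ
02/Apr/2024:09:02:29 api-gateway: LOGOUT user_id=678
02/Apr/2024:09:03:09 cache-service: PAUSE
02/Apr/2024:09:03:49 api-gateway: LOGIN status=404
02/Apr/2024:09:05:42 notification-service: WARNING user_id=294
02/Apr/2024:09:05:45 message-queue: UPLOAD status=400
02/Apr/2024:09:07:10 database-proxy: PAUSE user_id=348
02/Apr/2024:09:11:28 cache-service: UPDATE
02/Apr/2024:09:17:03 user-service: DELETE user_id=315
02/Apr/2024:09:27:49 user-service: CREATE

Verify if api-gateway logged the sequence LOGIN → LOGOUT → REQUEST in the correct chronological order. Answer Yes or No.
No

To verify sequence order:

1. Find all events in sequence LOGIN → LOGOUT → REQUEST for api-gateway
2. Extract their timestamps
3. Check if timestamps are in ascending order
4. Result: No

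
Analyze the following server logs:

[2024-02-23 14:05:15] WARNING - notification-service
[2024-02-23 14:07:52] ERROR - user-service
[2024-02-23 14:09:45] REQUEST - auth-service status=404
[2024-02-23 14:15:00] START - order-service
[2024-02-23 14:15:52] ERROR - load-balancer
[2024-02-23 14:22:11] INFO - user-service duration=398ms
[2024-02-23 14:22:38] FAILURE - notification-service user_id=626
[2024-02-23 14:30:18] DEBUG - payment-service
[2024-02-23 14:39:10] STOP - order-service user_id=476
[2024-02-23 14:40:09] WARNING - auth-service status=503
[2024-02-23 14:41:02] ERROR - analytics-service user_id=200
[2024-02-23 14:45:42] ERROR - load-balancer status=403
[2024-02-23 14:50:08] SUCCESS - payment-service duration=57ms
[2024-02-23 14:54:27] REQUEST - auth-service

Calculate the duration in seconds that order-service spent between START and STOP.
1450

To calculate state duration:

1. Find START event for order-service: 2024-02-23 14:15:00
2. Find STOP event for order-service: 2024-02-23 14:39:10
3. Calculate duration: 2024-02-23 14:39:10 - 2024-02-23 14:15:00 = 1450 seconds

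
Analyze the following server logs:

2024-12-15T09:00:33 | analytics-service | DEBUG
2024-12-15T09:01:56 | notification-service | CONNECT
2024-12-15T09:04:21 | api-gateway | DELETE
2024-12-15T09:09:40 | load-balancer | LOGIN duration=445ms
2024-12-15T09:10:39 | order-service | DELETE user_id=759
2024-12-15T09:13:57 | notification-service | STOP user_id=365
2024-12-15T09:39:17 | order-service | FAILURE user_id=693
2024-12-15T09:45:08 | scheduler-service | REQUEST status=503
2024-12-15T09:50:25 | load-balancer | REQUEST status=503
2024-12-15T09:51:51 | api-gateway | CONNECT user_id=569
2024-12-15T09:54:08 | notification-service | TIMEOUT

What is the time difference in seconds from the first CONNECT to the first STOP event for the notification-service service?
721

To find the time between events:

1. Locate the first CONNECT event for notification-service: 2024-12-15T09:01:56
2. Locate the first STOP event for notification-service: 2024-12-15T09:13:57
3. Calculate the difference: 2024-12-15T09:13:57 - 2024-12-15T09:01:56 = 721 seconds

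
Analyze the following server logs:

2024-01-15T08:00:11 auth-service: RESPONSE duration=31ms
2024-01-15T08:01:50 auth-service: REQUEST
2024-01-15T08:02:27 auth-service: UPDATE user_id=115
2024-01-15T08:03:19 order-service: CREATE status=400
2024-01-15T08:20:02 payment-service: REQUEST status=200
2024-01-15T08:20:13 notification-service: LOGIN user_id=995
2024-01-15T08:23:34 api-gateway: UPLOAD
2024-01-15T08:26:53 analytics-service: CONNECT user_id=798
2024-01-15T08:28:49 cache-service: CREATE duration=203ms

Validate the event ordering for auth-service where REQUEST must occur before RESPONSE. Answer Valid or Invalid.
Invalid

To validate ordering:

1. Required order: REQUEST → RESPONSE
2. Rule: REQUEST must occur before RESPONSE
3. Check actual order of events for auth-service
4. Result: Invalid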